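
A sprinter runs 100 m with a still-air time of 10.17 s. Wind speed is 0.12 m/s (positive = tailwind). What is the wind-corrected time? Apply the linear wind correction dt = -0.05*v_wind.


dt = -0.05 * v_wind = -0.05 * 0.12 = -0.006 s
t_corrected = t_still + dt = 10.17 + (-0.006)
t_corrected = 10.164 s

10.164 s


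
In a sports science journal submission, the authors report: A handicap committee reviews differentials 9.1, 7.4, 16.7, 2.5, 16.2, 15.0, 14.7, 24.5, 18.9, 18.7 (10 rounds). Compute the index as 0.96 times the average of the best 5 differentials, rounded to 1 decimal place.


All differentials: 9.1, 7.4, 16.7, 2.5, 16.2, 15.0, 14.7, 24.5, 18.9, 18.7
Sorted: 2.5, 7.4, 9.1, 14.7, 15.0, 16.2, 16.7, 18.7, 18.9, 24.5
Best 5: 2.5, 7.4, 9.1, 14.7, 15.0
Average of best = 48.7 / 5 = 9.74
Raw index = 9.74 * 0.96 = 9.3504
Handicap index = round(9.3504, 1) = 9.4

9.4


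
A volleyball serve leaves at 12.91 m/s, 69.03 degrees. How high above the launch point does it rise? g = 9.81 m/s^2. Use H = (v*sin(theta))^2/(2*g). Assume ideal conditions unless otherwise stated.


H = (v*sin(theta))^2 / (2*g)
vy = v*sin(theta) = 12.91 * sin(69.03 deg) = 12.0549 m/s
H = vy^2 / (2*g) = 145.3217 / (2*9.81)
H = 145.3217 / 19.62 = 7.4068 m

7.4068 m


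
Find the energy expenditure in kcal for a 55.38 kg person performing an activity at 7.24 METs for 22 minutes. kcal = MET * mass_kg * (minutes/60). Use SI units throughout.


kcal = MET * mass * time_hr
Convert time: 22 min = 0.3667 hr
kcal = 7.24 * 55.38 * 0.3667
kcal = 147.0154 kcal

147.0154 kcal


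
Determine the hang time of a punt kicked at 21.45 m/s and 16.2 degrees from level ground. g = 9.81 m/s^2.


T = 2*v*sin(theta)/g
sin(theta) = sin(16.2 deg) = 0.279
T = 2*21.45*0.279 / 9.81
T = 11.9687 / 9.81 = 1.2201 s

1.2201 s


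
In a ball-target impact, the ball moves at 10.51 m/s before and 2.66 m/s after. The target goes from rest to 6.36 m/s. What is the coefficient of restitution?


e = (v2_after - v1_after) / (v1_before - v2_before)
Numerator = 6.36 - 2.66 = 3.7
Denominator = 10.51 - 0 = 10.51
e = 3.7 / 10.51 = 0.352

0.352


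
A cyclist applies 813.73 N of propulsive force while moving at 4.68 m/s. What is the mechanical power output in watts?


P = F * v
P = 813.73 * 4.68
P = 3808.2564 W

3808.2564 W


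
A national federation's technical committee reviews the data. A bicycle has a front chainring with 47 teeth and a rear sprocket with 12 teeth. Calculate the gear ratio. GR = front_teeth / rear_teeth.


GR = front_teeth / rear_teeth
GR = 47 / 12
GR = 3.9167

3.9167


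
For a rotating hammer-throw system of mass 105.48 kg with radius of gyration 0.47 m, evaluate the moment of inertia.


I = m * k^2
I = 105.48 * 0.47^2
I = 105.48 * 0.2209 = 23.3005 kg*m^2

23.3005 kg*m^2


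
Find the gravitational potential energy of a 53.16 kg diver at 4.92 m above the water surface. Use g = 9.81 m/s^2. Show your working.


PE = m * g * h
PE = 53.16 * 9.81 * 4.92
PE = 521.4996 * 4.92 = 2565.778 J

2565.778 J


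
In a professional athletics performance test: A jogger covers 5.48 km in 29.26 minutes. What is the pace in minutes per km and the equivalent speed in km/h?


Pace = time / distance = 29.26 min / 5.48 km = 5.3394 min/km
Speed = distance / time_in_hours = 5.48 / 0.4877 hr
Speed = 11.2372 km/h

5.3394 min/km, 11.2372 km/h


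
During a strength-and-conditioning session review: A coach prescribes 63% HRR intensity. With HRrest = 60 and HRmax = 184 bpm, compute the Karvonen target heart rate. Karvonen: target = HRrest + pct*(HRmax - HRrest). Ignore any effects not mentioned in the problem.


Target = HRrest + pct*(HRmax - HRrest)
Heart rate reserve = HRmax - HRrest = 184 - 60 = 124 bpm
Fraction = 63% = 0.63
Target = 60 + 0.63 * 124
Target = 60 + 78.12 = 138.12 bpm

138.12 bpm


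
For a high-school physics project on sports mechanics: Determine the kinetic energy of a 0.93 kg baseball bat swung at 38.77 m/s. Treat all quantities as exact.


KE = 0.5 * m * v^2
KE = 0.5 * 0.93 * 38.77^2
KE = 0.5 * 0.93 * 1503.1129 = 698.9475 J

698.9475 J


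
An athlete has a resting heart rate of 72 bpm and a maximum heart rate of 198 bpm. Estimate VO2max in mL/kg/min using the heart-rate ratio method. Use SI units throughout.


VO2max = 15.3 * HRmax / HRrest
VO2max = 15.3 * 198 / 72
VO2max = 3029.4 / 72 = 42.075 mL/kg/min

42.075 mL/kg/min


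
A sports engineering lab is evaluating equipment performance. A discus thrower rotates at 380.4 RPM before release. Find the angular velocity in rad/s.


omega = RPM * 2 * pi / 60
omega = 380.4 * 2 * 3.14159 / 60
omega = 2390.1237 / 60 = 39.8354 rad/s

39.8354 rad/s


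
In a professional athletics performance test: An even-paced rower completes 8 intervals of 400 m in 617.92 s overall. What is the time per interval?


Split time = total_time / n_laps = 617.92 / 8
Split time = 77.24 s per lap

77.24 s


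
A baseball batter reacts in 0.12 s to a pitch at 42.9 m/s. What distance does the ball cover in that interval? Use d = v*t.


d = v * t
d = 42.9 * 0.12
d = 5.148 m

5.148 m


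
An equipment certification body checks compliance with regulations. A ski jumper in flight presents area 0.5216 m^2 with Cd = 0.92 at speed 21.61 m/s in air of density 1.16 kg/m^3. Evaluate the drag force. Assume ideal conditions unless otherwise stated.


Fd = 0.5 * Cd * rho * A * v^2
Fd = 0.5 * 0.92 * 1.16 * 0.5216 * 21.61^2
v^2 = 466.9921
Fd = 0.5 * 0.92 * 1.16 * 0.5216 * 466.9921 = 129.9759 N

129.9759 N


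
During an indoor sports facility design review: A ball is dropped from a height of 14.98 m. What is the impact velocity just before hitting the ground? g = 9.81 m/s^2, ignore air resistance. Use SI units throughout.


v = sqrt(2 * g * h)
v = sqrt(2 * 9.81 * 14.98)
v = sqrt(293.9076) = 17.1437 m/s

17.1437 m/s


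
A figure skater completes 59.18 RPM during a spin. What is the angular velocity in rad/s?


omega = RPM * 2 * pi / 60
omega = 59.18 * 2 * 3.14159 / 60
omega = 371.8389 / 60 = 6.1973 rad/s

6.1973 rad/s


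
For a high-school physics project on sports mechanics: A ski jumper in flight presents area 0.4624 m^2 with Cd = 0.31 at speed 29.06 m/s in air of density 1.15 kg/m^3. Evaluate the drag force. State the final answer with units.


Fd = 0.5 * Cd * rho * A * v^2
Fd = 0.5 * 0.31 * 1.15 * 0.4624 * 29.06^2
v^2 = 844.4836
Fd = 0.5 * 0.31 * 1.15 * 0.4624 * 844.4836 = 69.6047 N

69.6047 N


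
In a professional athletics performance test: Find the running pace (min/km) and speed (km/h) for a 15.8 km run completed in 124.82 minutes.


Pace = time / distance = 124.82 min / 15.8 km = 7.9 min/km
Speed = distance / time_in_hours = 15.8 / 2.0803 hr
Speed = 7.5949 km/h

7.9 min/km, 7.5949 km/h


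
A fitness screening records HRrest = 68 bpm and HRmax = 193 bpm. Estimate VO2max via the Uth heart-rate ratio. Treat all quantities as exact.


VO2max = 15.3 * HRmax / HRrest
VO2max = 15.3 * 193 / 68
VO2max = 2952.9 / 68 = 43.425 mL/kg/min

43.425 mL/kg/min


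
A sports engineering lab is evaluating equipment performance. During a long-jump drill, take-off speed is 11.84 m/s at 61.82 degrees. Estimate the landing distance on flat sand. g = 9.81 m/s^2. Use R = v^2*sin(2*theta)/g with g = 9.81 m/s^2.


R = v^2 * sin(2*theta) / g
Convert angle to radians: theta = 61.82 deg = 1.079 rad
sin(2*theta) = sin(2.1579) = 0.8325
R = 11.84^2 * 0.8325 / 9.81
R = 140.1856 * 0.8325 / 9.81 = 11.897 m

11.897 m


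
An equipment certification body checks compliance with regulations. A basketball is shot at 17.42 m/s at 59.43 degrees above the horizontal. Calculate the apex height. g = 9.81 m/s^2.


H = (v*sin(theta))^2 / (2*g)
vy = v*sin(theta) = 17.42 * sin(59.43 deg) = 14.9988 m/s
H = vy^2 / (2*g) = 224.963 / (2*9.81)
H = 224.963 / 19.62 = 11.466 m

11.466 m


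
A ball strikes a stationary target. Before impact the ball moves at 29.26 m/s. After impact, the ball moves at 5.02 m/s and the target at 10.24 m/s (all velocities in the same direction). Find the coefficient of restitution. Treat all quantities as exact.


e = (v2_after - v1_after) / (v1_before - v2_before)
Numerator = 10.24 - 5.02 = 5.22
Denominator = 29.26 - 0 = 29.26
e = 5.22 / 29.26 = 0.1784

0.1784


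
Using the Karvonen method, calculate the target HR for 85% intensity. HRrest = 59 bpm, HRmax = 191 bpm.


Target = HRrest + pct*(HRmax - HRrest)
Heart rate reserve = HRmax - HRrest = 191 - 59 = 132 bpm
Fraction = 85% = 0.85
Target = 59 + 0.85 * 132
Target = 59 + 112.2 = 171.2 bpm

171.2 bpm


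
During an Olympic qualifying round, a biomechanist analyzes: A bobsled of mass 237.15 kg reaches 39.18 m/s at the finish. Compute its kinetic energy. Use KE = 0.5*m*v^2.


KE = 0.5 * m * v^2
KE = 0.5 * 237.15 * 39.18^2
KE = 0.5 * 237.15 * 1535.0724 = 182021.2098 J

182021.2098 J


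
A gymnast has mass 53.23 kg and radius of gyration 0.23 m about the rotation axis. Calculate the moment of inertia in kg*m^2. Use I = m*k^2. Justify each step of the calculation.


I = m * k^2
I = 53.23 * 0.23^2
I = 53.23 * 0.0529 = 2.8159 kg*m^2

2.8159 kg*m^2


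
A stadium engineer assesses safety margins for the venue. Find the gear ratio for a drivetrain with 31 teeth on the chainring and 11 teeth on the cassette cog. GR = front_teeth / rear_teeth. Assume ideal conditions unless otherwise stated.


GR = front_teeth / rear_teeth
GR = 31 / 11
GR = 2.8182

2.8182


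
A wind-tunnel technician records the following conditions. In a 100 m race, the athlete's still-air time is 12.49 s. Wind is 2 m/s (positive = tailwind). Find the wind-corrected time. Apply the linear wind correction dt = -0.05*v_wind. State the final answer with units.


dt = -0.05 * v_wind = -0.05 * 2 = -0.1 s
t_corrected = t_still + dt = 12.49 + (-0.1)
t_corrected = 12.39 s

12.39 s


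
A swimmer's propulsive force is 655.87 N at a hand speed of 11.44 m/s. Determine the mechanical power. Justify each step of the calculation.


P = F * v
P = 655.87 * 11.44
P = 7503.1528 W

7503.1528 W


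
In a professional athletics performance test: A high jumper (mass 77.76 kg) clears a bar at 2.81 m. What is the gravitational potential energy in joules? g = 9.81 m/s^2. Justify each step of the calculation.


PE = m * g * h
PE = 77.76 * 9.81 * 2.81
PE = 762.8256 * 2.81 = 2143.5399 J

2143.5399 J


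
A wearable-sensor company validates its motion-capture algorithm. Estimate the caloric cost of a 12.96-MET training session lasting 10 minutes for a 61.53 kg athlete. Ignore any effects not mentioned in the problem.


kcal = MET * mass * time_hr
Convert time: 10 min = 0.1667 hr
kcal = 12.96 * 61.53 * 0.1667
kcal = 132.9048 kcal

132.9048 kcal


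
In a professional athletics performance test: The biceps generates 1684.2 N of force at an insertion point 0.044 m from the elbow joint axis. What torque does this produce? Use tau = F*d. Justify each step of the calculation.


tau = F * d
tau = 1684.2 * 0.044
tau = 74.1048 N*m

74.1048 N*m


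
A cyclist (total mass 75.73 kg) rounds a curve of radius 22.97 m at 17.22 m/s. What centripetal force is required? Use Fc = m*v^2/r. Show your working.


Fc = m * v^2 / r
v^2 = 17.22^2 = 296.5284
Fc = 75.73 * 296.5284 / 22.97
Fc = 22456.0957 / 22.97 = 977.6272 N

977.6272 N


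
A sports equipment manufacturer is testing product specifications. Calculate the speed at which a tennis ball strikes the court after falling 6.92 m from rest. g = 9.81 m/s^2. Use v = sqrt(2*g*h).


v = sqrt(2 * g * h)
v = sqrt(2 * 9.81 * 6.92)
v = sqrt(135.7704) = 11.6521 m/s

11.6521 m/s


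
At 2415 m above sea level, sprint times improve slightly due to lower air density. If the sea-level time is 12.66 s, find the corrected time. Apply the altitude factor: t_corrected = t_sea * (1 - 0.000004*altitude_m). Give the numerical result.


Correction factor = 1 - 0.000004 * 2415 = 0.99034
t_corrected = t_sea * factor = 12.66 * 0.99034
t_corrected = 12.5377 s

12.5377 s


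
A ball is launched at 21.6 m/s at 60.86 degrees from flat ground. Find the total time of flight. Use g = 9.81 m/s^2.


T = 2*v*sin(theta)/g
sin(theta) = sin(60.86 deg) = 0.8734
T = 2*21.6*0.8734 / 9.81
T = 37.7323 / 9.81 = 3.8463 s

3.8463 s


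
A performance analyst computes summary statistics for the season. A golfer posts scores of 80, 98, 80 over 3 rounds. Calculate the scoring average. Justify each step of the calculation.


Average = sum / n
Sum = 258
Average = 258 / 3 = 86

86


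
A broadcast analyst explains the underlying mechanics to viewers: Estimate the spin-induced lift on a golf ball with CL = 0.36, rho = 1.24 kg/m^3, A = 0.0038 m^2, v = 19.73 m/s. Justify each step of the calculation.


FM = 0.5 * CL * rho * A * v^2
FM = 0.5 * 0.36 * 1.24 * 0.0038 * 19.73^2
v^2 = 389.2729
FM = 0.5 * 0.36 * 1.24 * 0.0038 * 389.2729 = 0.3302 N

0.3302 N


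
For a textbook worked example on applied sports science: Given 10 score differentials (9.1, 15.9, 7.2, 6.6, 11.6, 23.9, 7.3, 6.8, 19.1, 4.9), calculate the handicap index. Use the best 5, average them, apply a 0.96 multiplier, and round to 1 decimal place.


All differentials: 9.1, 15.9, 7.2, 6.6, 11.6, 23.9, 7.3, 6.8, 19.1, 4.9
Sorted: 4.9, 6.6, 6.8, 7.2, 7.3, 9.1, 11.6, 15.9, 19.1, 23.9
Best 5: 4.9, 6.6, 6.8, 7.2, 7.3
Average of best = 32.8 / 5 = 6.56
Raw index = 6.56 * 0.96 = 6.2976
Handicap index = round(6.2976, 1) = 6.3

6.3


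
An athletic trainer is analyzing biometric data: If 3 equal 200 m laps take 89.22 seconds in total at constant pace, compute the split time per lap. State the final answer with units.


Split time = total_time / n_laps = 89.22 / 3
Split time = 29.74 s per lap

29.74 s


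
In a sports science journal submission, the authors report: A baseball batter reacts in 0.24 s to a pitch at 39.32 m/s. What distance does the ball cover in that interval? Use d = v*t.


d = v * t
d = 39.32 * 0.24
d = 9.4368 m

9.4368 m


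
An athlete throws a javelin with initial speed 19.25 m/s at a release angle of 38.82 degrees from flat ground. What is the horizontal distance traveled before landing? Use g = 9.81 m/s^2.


R = v^2 * sin(2*theta) / g
Convert angle to radians: theta = 38.82 deg = 0.6775 rad
sin(2*theta) = sin(1.3551) = 0.9768
R = 19.25^2 * 0.9768 / 9.81
R = 370.5625 * 0.9768 / 9.81 = 36.8984 m

36.8984 m


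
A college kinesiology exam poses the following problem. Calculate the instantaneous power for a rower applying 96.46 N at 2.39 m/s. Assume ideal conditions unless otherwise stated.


P = F * v
P = 96.46 * 2.39
P = 230.5394 W

230.5394 W


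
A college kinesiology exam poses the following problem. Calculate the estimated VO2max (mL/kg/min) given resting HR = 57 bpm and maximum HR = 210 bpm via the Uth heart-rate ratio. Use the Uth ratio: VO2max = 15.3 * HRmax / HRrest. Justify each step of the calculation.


VO2max = 15.3 * HRmax / HRrest
VO2max = 15.3 * 210 / 57
VO2max = 3213 / 57 = 56.3684 mL/kg/min

56.3684 mL/kg/min


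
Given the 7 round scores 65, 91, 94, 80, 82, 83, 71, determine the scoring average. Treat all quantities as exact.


Average = sum / n
Sum = 566
Average = 566 / 7 = 80.8571

80.8571


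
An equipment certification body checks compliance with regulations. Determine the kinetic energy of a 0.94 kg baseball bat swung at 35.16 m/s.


KE = 0.5 * m * v^2
KE = 0.5 * 0.94 * 35.16^2
KE = 0.5 * 0.94 * 1236.2256 = 581.026 J

581.026 J


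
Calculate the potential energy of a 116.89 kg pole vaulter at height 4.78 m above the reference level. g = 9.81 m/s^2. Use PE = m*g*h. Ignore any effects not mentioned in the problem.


PE = m * g * h
PE = 116.89 * 9.81 * 4.78
PE = 1146.6909 * 4.78 = 5481.1825 J

5481.1825 J


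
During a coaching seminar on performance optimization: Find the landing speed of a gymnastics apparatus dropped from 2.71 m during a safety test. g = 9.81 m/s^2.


v = sqrt(2 * g * h)
v = sqrt(2 * 9.81 * 2.71)
v = sqrt(53.1702) = 7.2918 m/s

7.2918 m/s


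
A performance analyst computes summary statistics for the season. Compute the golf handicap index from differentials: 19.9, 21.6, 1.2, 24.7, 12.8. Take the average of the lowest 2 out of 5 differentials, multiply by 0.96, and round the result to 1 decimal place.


All differentials: 19.9, 21.6, 1.2, 24.7, 12.8
Sorted: 1.2, 12.8, 19.9, 21.6, 24.7
Best 2: 1.2, 12.8
Average of best = 14 / 2 = 7
Raw index = 7 * 0.96 = 6.72
Handicap index = round(6.72, 1) = 6.7

6.7


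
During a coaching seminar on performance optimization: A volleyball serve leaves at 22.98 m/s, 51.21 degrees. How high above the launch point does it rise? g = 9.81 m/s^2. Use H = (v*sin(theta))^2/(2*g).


H = (v*sin(theta))^2 / (2*g)
vy = v*sin(theta) = 22.98 * sin(51.21 deg) = 17.9117 m/s
H = vy^2 / (2*g) = 320.829 / (2*9.81)
H = 320.829 / 19.62 = 16.3521 m

16.3521 m


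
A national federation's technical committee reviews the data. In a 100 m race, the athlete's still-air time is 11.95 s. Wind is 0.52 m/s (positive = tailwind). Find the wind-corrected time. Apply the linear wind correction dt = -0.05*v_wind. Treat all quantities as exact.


dt = -0.05 * v_wind = -0.05 * 0.52 = -0.026 s
t_corrected = t_still + dt = 11.95 + (-0.026)
t_corrected = 11.924 s

11.924 s


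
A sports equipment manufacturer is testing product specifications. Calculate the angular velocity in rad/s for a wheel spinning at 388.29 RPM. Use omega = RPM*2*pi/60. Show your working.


omega = RPM * 2 * pi / 60
omega = 388.29 * 2 * 3.14159 / 60
omega = 2439.698 / 60 = 40.6616 rad/s

40.6616 rad/s


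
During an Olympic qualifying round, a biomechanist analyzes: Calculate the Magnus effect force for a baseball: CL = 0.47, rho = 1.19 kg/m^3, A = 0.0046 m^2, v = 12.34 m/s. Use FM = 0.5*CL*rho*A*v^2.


FM = 0.5 * CL * rho * A * v^2
FM = 0.5 * 0.47 * 1.19 * 0.0046 * 12.34^2
v^2 = 152.2756
FM = 0.5 * 0.47 * 1.19 * 0.0046 * 152.2756 = 0.1959 N

0.1959 N


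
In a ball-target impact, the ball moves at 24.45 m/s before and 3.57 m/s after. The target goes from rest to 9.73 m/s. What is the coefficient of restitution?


e = (v2_after - v1_after) / (v1_before - v2_before)
Numerator = 9.73 - 3.57 = 6.16
Denominator = 24.45 - 0 = 24.45
e = 6.16 / 24.45 = 0.2519

0.2519


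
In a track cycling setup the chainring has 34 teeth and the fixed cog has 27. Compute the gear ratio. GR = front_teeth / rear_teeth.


GR = front_teeth / rear_teeth
GR = 34 / 27
GR = 1.2593

1.2593


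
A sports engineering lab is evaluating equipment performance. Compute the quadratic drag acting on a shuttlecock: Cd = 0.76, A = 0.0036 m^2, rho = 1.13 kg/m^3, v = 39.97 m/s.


Fd = 0.5 * Cd * rho * A * v^2
Fd = 0.5 * 0.76 * 1.13 * 0.0036 * 39.97^2
v^2 = 1597.6009
Fd = 0.5 * 0.76 * 1.13 * 0.0036 * 1597.6009 = 2.4696 N

2.4696 N


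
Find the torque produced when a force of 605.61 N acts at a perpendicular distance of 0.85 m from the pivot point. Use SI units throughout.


tau = F * d
tau = 605.61 * 0.85
tau = 514.7685 N*m

514.7685 N*m


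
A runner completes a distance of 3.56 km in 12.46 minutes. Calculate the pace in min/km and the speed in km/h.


Pace = time / distance = 12.46 min / 3.56 km = 3.5 min/km
Speed = distance / time_in_hours = 3.56 / 0.2077 hr
Speed = 17.1429 km/h

3.5 min/km, 17.1429 km/h


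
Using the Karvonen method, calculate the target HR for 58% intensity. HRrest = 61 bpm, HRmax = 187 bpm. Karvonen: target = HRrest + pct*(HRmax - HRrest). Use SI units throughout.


Target = HRrest + pct*(HRmax - HRrest)
Heart rate reserve = HRmax - HRrest = 187 - 61 = 126 bpm
Fraction = 58% = 0.58
Target = 61 + 0.58 * 126
Target = 61 + 73.08 = 134.08 bpm

134.08 bpm


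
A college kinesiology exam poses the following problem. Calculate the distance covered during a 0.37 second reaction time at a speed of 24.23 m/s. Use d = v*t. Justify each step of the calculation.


d = v * t
d = 24.23 * 0.37
d = 8.9651 m

8.9651 m


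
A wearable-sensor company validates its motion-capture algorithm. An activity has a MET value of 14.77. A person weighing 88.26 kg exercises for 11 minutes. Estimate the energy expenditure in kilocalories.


kcal = MET * mass * time_hr
Convert time: 11 min = 0.1833 hr
kcal = 14.77 * 88.26 * 0.1833
kcal = 238.9934 kcal

238.9934 kcal


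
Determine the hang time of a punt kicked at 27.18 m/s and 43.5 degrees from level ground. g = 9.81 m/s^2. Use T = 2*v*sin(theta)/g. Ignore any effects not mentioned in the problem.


T = 2*v*sin(theta)/g
sin(theta) = sin(43.5 deg) = 0.6884
T = 2*27.18*0.6884 / 9.81
T = 37.419 / 9.81 = 3.8144 s

3.8144 s


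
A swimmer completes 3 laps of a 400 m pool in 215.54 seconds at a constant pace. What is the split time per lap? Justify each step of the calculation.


Split time = total_time / n_laps = 215.54 / 3
Split time = 71.8467 s per lap

71.8467 s


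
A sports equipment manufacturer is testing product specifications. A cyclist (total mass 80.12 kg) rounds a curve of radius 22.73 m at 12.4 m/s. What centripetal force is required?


Fc = m * v^2 / r
v^2 = 12.4^2 = 153.76
Fc = 80.12 * 153.76 / 22.73
Fc = 12319.2512 / 22.73 = 541.982 N

541.982 N


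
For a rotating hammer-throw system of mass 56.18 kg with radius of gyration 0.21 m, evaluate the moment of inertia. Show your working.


I = m * k^2
I = 56.18 * 0.21^2
I = 56.18 * 0.0441 = 2.4775 kg*m^2

2.4775 kg*m^2


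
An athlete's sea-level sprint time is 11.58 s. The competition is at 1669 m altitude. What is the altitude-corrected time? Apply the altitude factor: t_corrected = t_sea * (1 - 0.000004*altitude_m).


Correction factor = 1 - 0.000004 * 1669 = 0.993324
t_corrected = t_sea * factor = 11.58 * 0.993324
t_corrected = 11.5027 s

11.5027 s


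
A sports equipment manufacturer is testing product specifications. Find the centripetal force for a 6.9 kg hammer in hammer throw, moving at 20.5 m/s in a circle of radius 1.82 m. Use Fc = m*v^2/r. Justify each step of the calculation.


Fc = m * v^2 / r
v^2 = 20.5^2 = 420.25
Fc = 6.9 * 420.25 / 1.82
Fc = 2899.725 / 1.82 = 1593.2555 N

1593.2555 N


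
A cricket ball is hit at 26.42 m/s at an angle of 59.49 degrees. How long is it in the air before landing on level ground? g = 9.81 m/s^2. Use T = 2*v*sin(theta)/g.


T = 2*v*sin(theta)/g
sin(theta) = sin(59.49 deg) = 0.8615
T = 2*26.42*0.8615 / 9.81
T = 45.5238 / 9.81 = 4.6406 s

4.6406 s


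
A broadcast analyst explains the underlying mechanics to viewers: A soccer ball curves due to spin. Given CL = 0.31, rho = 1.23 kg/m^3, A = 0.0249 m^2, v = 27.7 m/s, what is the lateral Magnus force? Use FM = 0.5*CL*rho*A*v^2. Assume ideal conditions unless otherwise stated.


FM = 0.5 * CL * rho * A * v^2
FM = 0.5 * 0.31 * 1.23 * 0.0249 * 27.7^2
v^2 = 767.29
FM = 0.5 * 0.31 * 1.23 * 0.0249 * 767.29 = 3.6425 N

3.6425 N


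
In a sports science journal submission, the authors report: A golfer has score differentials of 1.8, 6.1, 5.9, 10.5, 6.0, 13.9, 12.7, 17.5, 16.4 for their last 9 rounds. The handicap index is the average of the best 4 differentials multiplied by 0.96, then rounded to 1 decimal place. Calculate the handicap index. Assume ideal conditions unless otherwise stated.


All differentials: 1.8, 6.1, 5.9, 10.5, 6.0, 13.9, 12.7, 17.5, 16.4
Sorted: 1.8, 5.9, 6.0, 6.1, 10.5, 12.7, 13.9, 16.4, 17.5
Best 4: 1.8, 5.9, 6.0, 6.1
Average of best = 19.8 / 4 = 4.95
Raw index = 4.95 * 0.96 = 4.752
Handicap index = round(4.752, 1) = 4.8

4.8


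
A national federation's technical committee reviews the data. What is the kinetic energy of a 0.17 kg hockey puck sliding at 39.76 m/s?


KE = 0.5 * m * v^2
KE = 0.5 * 0.17 * 39.76^2
KE = 0.5 * 0.17 * 1580.8576 = 134.3729 J

134.3729 J


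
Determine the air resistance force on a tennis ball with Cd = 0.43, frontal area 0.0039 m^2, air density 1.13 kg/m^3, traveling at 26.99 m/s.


Fd = 0.5 * Cd * rho * A * v^2
Fd = 0.5 * 0.43 * 1.13 * 0.0039 * 26.99^2
v^2 = 728.4601
Fd = 0.5 * 0.43 * 1.13 * 0.0039 * 728.4601 = 0.6902 N

0.6902 N


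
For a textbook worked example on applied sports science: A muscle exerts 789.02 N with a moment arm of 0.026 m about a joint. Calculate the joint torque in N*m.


tau = F * d
tau = 789.02 * 0.026
tau = 20.5145 N*m

20.5145 N*m


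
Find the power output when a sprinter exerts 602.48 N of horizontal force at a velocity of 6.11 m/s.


P = F * v
P = 602.48 * 6.11
P = 3681.1528 W

3681.1528 W


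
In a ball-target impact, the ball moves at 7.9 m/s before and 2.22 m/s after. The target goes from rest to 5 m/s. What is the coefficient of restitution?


e = (v2_after - v1_after) / (v1_before - v2_before)
Numerator = 5 - 2.22 = 2.78
Denominator = 7.9 - 0 = 7.9
e = 2.78 / 7.9 = 0.3519

0.3519


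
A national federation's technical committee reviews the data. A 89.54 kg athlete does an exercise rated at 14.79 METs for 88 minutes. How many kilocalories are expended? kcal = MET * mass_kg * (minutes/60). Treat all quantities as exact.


kcal = MET * mass * time_hr
Convert time: 88 min = 1.4667 hr
kcal = 14.79 * 89.54 * 1.4667
kcal = 1942.3017 kcal

1942.3017 kcal


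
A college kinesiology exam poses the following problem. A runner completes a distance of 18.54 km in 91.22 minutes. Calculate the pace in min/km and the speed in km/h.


Pace = time / distance = 91.22 min / 18.54 km = 4.9202 min/km
Speed = distance / time_in_hours = 18.54 / 1.5203 hr
Speed = 12.1947 km/h

4.9202 min/km, 12.1947 km/h


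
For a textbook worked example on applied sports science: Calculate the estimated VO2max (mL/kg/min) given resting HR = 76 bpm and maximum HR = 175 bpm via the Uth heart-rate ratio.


VO2max = 15.3 * HRmax / HRrest
VO2max = 15.3 * 175 / 76
VO2max = 2677.5 / 76 = 35.2303 mL/kg/min

35.2303 mL/kg/min


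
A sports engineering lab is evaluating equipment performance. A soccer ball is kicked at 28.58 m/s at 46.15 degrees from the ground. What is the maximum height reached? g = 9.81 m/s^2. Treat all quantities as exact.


H = (v*sin(theta))^2 / (2*g)
vy = v*sin(theta) = 28.58 * sin(46.15 deg) = 20.6106 m/s
H = vy^2 / (2*g) = 424.7984 / (2*9.81)
H = 424.7984 / 19.62 = 21.6513 m

21.6513 m


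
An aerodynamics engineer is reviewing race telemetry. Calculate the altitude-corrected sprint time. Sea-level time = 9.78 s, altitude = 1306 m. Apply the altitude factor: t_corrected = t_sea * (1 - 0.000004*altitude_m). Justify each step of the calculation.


Correction factor = 1 - 0.000004 * 1306 = 0.994776
t_corrected = t_sea * factor = 9.78 * 0.994776
t_corrected = 9.7289 s

9.7289 s


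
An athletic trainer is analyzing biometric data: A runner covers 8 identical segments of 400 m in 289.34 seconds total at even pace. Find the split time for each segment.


Split time = total_time / n_laps = 289.34 / 8
Split time = 36.1675 s per lap

36.1675 s


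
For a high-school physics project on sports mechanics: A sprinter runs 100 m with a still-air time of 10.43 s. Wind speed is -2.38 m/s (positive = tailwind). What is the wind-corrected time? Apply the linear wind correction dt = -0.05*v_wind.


dt = -0.05 * v_wind = -0.05 * -2.38 = 0.119 s
t_corrected = t_still + dt = 10.43 + (0.119)
t_corrected = 10.549 s

10.549 s


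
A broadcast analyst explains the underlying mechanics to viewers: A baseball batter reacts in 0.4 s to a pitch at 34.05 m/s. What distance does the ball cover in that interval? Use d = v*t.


d = v * t
d = 34.05 * 0.4
d = 13.62 m

13.62 m


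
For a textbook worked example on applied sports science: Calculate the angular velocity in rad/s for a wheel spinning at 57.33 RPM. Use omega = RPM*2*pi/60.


omega = RPM * 2 * pi / 60
omega = 57.33 * 2 * 3.14159 / 60
omega = 360.215 / 60 = 6.0036 rad/s

6.0036 rad/s


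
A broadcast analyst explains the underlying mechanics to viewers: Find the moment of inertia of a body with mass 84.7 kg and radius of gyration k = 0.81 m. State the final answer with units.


I = m * k^2
I = 84.7 * 0.81^2
I = 84.7 * 0.6561 = 55.5717 kg*m^2

55.5717 kg*m^2


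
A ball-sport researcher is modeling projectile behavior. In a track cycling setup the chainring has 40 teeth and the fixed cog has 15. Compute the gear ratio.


GR = front_teeth / rear_teeth
GR = 40 / 15
GR = 2.6667

2.6667


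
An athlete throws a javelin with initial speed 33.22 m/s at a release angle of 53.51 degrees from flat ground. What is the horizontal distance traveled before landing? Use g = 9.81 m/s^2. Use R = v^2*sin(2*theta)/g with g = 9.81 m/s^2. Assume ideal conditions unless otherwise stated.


R = v^2 * sin(2*theta) / g
Convert angle to radians: theta = 53.51 deg = 0.9339 rad
sin(2*theta) = sin(1.8679) = 0.9562
R = 33.22^2 * 0.9562 / 9.81
R = 1103.5684 * 0.9562 / 9.81 = 107.5673 m

107.5673 m


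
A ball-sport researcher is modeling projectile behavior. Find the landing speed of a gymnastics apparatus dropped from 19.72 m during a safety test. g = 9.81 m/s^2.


v = sqrt(2 * g * h)
v = sqrt(2 * 9.81 * 19.72)
v = sqrt(386.9064) = 19.6699 m/s

19.6699 m/s


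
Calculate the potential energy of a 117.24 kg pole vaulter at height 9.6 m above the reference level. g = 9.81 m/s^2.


PE = m * g * h
PE = 117.24 * 9.81 * 9.6
PE = 1150.1244 * 9.6 = 11041.1942 J

11041.1942 J


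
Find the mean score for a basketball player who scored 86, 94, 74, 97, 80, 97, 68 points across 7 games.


Average = sum / n
Sum = 596
Average = 596 / 7 = 85.1429

85.1429


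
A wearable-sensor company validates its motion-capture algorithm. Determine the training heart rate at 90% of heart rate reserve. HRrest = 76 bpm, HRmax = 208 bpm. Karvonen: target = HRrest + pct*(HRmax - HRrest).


Target = HRrest + pct*(HRmax - HRrest)
Heart rate reserve = HRmax - HRrest = 208 - 76 = 132 bpm
Fraction = 90% = 0.9
Target = 76 + 0.9 * 132
Target = 76 + 118.8 = 194.8 bpm

194.8 bpm


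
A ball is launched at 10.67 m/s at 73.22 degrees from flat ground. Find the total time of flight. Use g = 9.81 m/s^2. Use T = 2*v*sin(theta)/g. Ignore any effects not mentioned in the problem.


T = 2*v*sin(theta)/g
sin(theta) = sin(73.22 deg) = 0.9574
T = 2*10.67*0.9574 / 9.81
T = 20.4313 / 9.81 = 2.0827 s

2.0827 s


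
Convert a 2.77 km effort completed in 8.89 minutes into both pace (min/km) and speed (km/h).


Pace = time / distance = 8.89 min / 2.77 km = 3.2094 min/km
Speed = distance / time_in_hours = 2.77 / 0.1482 hr
Speed = 18.6952 km/h

3.2094 min/km, 18.6952 km/h


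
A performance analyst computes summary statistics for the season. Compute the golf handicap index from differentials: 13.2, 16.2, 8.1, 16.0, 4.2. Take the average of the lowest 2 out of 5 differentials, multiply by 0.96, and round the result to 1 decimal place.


All differentials: 13.2, 16.2, 8.1, 16.0, 4.2
Sorted: 4.2, 8.1, 13.2, 16.0, 16.2
Best 2: 4.2, 8.1
Average of best = 12.3 / 2 = 6.15
Raw index = 6.15 * 0.96 = 5.904
Handicap index = round(5.904, 1) = 5.9

5.9


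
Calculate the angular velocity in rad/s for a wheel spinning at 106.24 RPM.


omega = RPM * 2 * pi / 60
omega = 106.24 * 2 * 3.14159 / 60
omega = 667.5256 / 60 = 11.1254 rad/s

11.1254 rad/s


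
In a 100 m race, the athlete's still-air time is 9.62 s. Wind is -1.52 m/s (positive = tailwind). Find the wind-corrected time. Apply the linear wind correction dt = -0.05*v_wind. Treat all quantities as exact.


dt = -0.05 * v_wind = -0.05 * -1.52 = 0.076 s
t_corrected = t_still + dt = 9.62 + (0.076)
t_corrected = 9.696 s

9.696 s


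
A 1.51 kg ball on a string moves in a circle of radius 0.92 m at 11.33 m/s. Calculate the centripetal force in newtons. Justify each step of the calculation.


Fc = m * v^2 / r
v^2 = 11.33^2 = 128.3689
Fc = 1.51 * 128.3689 / 0.92
Fc = 193.837 / 0.92 = 210.6924 N

210.6924 N


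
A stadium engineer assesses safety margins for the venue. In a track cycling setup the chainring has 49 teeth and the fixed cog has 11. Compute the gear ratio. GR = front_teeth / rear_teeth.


GR = front_teeth / rear_teeth
GR = 49 / 11
GR = 4.4545

4.4545


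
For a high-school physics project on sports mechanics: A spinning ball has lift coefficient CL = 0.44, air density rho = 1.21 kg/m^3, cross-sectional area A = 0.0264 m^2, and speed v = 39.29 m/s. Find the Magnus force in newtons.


FM = 0.5 * CL * rho * A * v^2
FM = 0.5 * 0.44 * 1.21 * 0.0264 * 39.29^2
v^2 = 1543.7041
FM = 0.5 * 0.44 * 1.21 * 0.0264 * 1543.7041 = 10.8487 N

10.8487 N


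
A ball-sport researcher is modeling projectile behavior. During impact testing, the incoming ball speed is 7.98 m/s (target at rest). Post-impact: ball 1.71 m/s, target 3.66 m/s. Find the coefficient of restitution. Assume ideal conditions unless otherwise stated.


e = (v2_after - v1_after) / (v1_before - v2_before)
Numerator = 3.66 - 1.71 = 1.95
Denominator = 7.98 - 0 = 7.98
e = 1.95 / 7.98 = 0.2444

0.2444


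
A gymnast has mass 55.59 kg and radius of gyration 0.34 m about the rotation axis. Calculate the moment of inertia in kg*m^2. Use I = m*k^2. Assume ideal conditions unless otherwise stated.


I = m * k^2
I = 55.59 * 0.34^2
I = 55.59 * 0.1156 = 6.4262 kg*m^2

6.4262 kg*m^2


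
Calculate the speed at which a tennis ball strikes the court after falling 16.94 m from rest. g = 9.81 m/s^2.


v = sqrt(2 * g * h)
v = sqrt(2 * 9.81 * 16.94)
v = sqrt(332.3628) = 18.2308 m/s

18.2308 m/s


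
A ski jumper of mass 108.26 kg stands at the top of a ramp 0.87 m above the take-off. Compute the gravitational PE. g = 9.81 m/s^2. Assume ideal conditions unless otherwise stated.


PE = m * g * h
PE = 108.26 * 9.81 * 0.87
PE = 1062.0306 * 0.87 = 923.9666 J

923.9666 J


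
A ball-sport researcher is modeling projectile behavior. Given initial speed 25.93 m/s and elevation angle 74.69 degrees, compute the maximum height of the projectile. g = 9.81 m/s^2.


H = (v*sin(theta))^2 / (2*g)
vy = v*sin(theta) = 25.93 * sin(74.69 deg) = 25.0098 m/s
H = vy^2 / (2*g) = 625.4891 / (2*9.81)
H = 625.4891 / 19.62 = 31.8802 m

31.8802 m


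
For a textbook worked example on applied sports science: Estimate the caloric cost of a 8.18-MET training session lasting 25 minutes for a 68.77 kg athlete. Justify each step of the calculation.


kcal = MET * mass * time_hr
Convert time: 25 min = 0.4167 hr
kcal = 8.18 * 68.77 * 0.4167
kcal = 234.3911 kcal

234.3911 kcal


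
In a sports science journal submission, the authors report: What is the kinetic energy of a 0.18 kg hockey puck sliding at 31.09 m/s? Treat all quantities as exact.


KE = 0.5 * m * v^2
KE = 0.5 * 0.18 * 31.09^2
KE = 0.5 * 0.18 * 966.5881 = 86.9929 J

86.9929 J


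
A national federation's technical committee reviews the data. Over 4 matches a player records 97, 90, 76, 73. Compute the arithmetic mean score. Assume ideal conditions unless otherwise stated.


Average = sum / n
Sum = 336
Average = 336 / 4 = 84

84


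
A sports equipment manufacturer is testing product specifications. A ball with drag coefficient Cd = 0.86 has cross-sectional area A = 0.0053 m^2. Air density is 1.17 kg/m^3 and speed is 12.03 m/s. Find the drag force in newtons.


Fd = 0.5 * Cd * rho * A * v^2
Fd = 0.5 * 0.86 * 1.17 * 0.0053 * 12.03^2
v^2 = 144.7209
Fd = 0.5 * 0.86 * 1.17 * 0.0053 * 144.7209 = 0.3859 N

0.3859 N


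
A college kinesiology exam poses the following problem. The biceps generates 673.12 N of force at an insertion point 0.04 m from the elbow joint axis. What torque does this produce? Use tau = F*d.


tau = F * d
tau = 673.12 * 0.04
tau = 26.9248 N*m

26.9248 N*m


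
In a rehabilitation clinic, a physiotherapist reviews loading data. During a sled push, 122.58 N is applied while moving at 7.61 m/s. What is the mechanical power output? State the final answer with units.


P = F * v
P = 122.58 * 7.61
P = 932.8338 W

932.8338 W


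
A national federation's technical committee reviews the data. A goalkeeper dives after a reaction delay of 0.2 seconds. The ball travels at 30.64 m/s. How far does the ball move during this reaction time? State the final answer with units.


d = v * t
d = 30.64 * 0.2
d = 6.128 m

6.128 m


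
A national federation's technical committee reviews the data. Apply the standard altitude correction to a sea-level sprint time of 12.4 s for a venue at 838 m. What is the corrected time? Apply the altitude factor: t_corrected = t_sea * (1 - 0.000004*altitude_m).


Correction factor = 1 - 0.000004 * 838 = 0.996648
t_corrected = t_sea * factor = 12.4 * 0.996648
t_corrected = 12.3584 s

12.3584 s


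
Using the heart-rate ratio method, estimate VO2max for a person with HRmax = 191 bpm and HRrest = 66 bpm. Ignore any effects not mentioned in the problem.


VO2max = 15.3 * HRmax / HRrest
VO2max = 15.3 * 191 / 66
VO2max = 2922.3 / 66 = 44.2773 mL/kg/min

44.2773 mL/kg/min


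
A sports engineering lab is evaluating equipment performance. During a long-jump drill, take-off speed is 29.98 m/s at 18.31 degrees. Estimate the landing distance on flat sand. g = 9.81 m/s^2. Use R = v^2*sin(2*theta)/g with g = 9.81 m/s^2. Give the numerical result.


R = v^2 * sin(2*theta) / g
Convert angle to radians: theta = 18.31 deg = 0.3196 rad
sin(2*theta) = sin(0.6391) = 0.5965
R = 29.98^2 * 0.5965 / 9.81
R = 898.8004 * 0.5965 / 9.81 = 54.6523 m

54.6523 m


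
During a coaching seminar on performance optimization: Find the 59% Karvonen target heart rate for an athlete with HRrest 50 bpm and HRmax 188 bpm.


Target = HRrest + pct*(HRmax - HRrest)
Heart rate reserve = HRmax - HRrest = 188 - 50 = 138 bpm
Fraction = 59% = 0.59
Target = 50 + 0.59 * 138
Target = 50 + 81.42 = 131.42 bpm

131.42 bpm


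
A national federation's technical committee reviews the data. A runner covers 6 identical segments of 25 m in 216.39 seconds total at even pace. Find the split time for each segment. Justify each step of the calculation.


Split time = total_time / n_laps = 216.39 / 6
Split time = 36.065 s per lap

36.065 s


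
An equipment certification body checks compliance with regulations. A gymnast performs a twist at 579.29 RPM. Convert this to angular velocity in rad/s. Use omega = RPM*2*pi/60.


omega = RPM * 2 * pi / 60
omega = 579.29 * 2 * 3.14159 / 60
omega = 3639.7864 / 60 = 60.6631 rad/s

60.6631 rad/s


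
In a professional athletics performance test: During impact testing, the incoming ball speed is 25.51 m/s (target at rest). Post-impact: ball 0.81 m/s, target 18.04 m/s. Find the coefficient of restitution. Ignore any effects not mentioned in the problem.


e = (v2_after - v1_after) / (v1_before - v2_before)
Numerator = 18.04 - 0.81 = 17.23
Denominator = 25.51 - 0 = 25.51
e = 17.23 / 25.51 = 0.6754

0.6754


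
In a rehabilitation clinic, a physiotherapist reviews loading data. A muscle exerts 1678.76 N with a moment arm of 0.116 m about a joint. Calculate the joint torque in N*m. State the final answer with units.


tau = F * d
tau = 1678.76 * 0.116
tau = 194.7362 N*m

194.7362 N*m


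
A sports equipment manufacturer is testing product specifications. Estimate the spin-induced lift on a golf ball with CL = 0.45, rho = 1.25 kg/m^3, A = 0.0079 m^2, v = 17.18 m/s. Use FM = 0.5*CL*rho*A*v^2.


FM = 0.5 * CL * rho * A * v^2
FM = 0.5 * 0.45 * 1.25 * 0.0079 * 17.18^2
v^2 = 295.1524
FM = 0.5 * 0.45 * 1.25 * 0.0079 * 295.1524 = 0.6558 N

0.6558 N


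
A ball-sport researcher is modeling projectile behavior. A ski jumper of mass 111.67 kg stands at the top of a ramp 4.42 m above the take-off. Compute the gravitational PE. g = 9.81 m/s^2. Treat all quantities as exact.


PE = m * g * h
PE = 111.67 * 9.81 * 4.42
PE = 1095.4827 * 4.42 = 4842.0335 J

4842.0335 J


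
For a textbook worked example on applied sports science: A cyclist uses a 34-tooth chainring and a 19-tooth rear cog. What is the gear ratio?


GR = front_teeth / rear_teeth
GR = 34 / 19
GR = 1.7895

1.7895


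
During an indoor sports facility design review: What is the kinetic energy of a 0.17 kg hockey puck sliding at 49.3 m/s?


KE = 0.5 * m * v^2
KE = 0.5 * 0.17 * 49.3^2
KE = 0.5 * 0.17 * 2430.49 = 206.5916 J

206.5916 J
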